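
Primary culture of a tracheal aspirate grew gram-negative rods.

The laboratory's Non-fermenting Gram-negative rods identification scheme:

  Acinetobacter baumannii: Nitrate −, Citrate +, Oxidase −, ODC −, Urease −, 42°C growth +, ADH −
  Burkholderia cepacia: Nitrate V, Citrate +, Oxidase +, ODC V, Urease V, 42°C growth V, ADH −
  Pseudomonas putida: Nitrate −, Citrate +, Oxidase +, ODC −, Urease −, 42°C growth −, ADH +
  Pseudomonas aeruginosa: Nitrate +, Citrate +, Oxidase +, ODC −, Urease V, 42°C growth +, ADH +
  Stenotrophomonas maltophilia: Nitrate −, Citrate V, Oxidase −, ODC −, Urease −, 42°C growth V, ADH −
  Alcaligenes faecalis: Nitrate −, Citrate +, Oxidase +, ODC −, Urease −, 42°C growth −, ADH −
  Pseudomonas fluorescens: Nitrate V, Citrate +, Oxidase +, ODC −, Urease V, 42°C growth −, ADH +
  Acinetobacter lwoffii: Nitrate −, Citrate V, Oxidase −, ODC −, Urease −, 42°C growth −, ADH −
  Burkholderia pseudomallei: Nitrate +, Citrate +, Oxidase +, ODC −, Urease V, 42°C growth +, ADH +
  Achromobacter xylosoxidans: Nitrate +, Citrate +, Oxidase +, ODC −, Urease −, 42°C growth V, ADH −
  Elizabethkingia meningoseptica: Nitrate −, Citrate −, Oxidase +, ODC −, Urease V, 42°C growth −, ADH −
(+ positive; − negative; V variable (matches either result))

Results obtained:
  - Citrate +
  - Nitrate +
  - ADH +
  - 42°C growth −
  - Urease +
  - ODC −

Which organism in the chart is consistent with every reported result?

Nitrate +: excludes 6 organisms — 5 left.
ADH +: excludes Burkholderia cepacia, Achromobacter xylosoxidans — 3 left.
Citrate +: all 3 remaining candidates are consistent.
42°C growth −: excludes Pseudomonas aeruginosa, Burkholderia pseudomallei — 1 left.
Urease +: the one remaining candidate is consistent.
ODC −: the one remaining candidate is consistent.

Pseudomonas fluorescens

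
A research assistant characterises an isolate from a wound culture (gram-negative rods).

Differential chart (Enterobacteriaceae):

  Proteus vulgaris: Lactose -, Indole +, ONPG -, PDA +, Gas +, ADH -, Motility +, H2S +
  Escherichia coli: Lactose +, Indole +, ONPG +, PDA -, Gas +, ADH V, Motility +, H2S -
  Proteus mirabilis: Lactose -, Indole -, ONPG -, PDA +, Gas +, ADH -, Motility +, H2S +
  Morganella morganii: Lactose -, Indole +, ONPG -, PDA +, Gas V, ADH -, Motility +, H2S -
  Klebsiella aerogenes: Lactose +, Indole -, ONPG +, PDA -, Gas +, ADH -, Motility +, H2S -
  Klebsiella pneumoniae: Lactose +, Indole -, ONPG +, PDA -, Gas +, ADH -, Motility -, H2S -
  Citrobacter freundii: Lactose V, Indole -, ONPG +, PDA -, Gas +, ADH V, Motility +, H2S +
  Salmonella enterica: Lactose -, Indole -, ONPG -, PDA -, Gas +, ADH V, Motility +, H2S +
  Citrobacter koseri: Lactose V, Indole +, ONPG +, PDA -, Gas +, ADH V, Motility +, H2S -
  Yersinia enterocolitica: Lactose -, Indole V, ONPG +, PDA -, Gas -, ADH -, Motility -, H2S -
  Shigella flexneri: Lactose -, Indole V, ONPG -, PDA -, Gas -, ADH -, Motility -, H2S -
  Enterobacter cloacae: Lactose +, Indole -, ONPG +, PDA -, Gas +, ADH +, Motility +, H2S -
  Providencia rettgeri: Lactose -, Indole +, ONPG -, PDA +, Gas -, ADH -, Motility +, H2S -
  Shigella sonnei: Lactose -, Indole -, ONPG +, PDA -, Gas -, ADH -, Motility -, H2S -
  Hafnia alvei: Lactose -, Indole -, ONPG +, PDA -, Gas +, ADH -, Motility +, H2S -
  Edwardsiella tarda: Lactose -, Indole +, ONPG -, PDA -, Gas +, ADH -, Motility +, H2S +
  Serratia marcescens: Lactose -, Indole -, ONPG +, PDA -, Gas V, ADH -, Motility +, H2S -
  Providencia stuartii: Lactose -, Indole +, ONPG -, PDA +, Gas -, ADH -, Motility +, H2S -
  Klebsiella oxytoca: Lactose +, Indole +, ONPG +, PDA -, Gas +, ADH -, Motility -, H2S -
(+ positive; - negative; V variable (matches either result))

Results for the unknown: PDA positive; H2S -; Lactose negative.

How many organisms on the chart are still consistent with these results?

H2S -: excludes 5 organisms — 14 left.
PDA +: excludes 11 organisms — 3 left.
Lactose -: all 3 remaining candidates are consistent.
Still consistent: Morganella morganii, Providencia rettgeri, Providencia stuartii.

3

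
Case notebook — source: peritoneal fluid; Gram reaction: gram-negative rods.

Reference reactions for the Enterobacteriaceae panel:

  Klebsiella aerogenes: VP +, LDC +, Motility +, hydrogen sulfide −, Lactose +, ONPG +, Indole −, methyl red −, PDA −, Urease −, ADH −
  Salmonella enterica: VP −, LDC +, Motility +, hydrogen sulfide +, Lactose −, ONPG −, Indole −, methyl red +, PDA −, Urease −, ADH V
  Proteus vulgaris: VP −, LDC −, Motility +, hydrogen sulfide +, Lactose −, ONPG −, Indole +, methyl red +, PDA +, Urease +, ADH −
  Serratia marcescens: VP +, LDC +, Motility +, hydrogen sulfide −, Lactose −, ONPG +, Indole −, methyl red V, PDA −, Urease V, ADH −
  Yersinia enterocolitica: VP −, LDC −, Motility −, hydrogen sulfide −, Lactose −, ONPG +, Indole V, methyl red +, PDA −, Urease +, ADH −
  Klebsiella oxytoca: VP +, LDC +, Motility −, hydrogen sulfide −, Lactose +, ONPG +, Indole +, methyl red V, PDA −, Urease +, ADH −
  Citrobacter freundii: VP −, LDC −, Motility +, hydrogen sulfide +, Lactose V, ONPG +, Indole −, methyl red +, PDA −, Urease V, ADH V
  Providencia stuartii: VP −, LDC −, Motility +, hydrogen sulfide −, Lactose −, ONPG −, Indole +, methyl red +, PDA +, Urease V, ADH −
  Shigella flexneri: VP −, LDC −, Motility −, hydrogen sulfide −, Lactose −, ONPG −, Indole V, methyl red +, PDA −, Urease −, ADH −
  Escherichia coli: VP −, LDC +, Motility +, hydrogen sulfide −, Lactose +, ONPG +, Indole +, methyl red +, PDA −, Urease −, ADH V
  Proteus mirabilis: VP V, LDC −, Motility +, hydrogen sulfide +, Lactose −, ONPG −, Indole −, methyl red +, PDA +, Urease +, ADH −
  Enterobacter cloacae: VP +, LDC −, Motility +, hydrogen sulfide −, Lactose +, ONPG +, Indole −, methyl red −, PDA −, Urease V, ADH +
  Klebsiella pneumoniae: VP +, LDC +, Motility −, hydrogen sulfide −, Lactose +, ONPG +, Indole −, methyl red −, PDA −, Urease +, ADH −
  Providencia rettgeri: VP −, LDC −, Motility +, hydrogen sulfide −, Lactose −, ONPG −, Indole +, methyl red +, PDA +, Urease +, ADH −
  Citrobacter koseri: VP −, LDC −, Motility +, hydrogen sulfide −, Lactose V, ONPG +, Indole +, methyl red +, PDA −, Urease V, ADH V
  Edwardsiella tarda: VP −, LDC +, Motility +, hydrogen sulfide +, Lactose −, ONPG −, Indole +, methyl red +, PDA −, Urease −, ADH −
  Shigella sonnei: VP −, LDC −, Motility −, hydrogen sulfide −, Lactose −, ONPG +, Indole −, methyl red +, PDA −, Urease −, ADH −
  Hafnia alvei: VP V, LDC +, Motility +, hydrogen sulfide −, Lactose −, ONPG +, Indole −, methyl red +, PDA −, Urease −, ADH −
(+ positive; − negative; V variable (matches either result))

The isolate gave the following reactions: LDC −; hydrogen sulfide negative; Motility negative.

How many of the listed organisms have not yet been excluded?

3

hydrogen sulfide −: excludes 5 organisms — 13 left.
Motility −: excludes 8 organisms — 5 left.
LDC −: excludes Klebsiella oxytoca, Klebsiella pneumoniae — 3 left.
Still consistent: Shigella flexneri, Shigella sonnei, Yersinia enterocolitica.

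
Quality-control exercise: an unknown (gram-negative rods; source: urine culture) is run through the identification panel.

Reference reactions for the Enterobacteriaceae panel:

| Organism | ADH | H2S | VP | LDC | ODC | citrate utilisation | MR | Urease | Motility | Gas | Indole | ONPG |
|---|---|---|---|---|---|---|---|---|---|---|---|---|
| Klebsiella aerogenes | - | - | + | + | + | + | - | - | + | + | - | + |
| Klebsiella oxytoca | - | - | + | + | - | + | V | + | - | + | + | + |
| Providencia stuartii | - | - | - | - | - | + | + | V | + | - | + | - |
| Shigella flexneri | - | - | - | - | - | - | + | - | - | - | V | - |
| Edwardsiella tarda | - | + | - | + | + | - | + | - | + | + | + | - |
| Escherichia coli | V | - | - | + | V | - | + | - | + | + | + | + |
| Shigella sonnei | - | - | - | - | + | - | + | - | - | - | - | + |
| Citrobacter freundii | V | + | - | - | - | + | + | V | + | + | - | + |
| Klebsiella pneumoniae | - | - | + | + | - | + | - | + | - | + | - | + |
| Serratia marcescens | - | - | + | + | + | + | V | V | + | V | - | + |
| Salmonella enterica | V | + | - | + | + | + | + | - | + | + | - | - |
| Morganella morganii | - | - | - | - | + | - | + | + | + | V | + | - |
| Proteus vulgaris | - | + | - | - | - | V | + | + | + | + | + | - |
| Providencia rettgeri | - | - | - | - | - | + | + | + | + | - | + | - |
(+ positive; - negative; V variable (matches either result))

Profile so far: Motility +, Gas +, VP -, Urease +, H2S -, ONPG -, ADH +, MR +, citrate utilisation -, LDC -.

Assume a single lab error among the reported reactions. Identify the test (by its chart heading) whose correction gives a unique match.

As reported, no row in the chart matches all 10 reactions.
Reversing Gas → still no organism matches.
Reversing MR → still no organism matches.
Reversing H2S → still no organism matches.
Reversing citrate utilisation → still no organism matches.
Reversing ADH (to -) → unique match: Morganella morganii.
Reversing Motility → still no organism matches.
Reversing LDC → still no organism matches.
Reversing Urease → still no organism matches.
Reversing ONPG → still no organism matches.
Reversing VP → still no organism matches.

ADH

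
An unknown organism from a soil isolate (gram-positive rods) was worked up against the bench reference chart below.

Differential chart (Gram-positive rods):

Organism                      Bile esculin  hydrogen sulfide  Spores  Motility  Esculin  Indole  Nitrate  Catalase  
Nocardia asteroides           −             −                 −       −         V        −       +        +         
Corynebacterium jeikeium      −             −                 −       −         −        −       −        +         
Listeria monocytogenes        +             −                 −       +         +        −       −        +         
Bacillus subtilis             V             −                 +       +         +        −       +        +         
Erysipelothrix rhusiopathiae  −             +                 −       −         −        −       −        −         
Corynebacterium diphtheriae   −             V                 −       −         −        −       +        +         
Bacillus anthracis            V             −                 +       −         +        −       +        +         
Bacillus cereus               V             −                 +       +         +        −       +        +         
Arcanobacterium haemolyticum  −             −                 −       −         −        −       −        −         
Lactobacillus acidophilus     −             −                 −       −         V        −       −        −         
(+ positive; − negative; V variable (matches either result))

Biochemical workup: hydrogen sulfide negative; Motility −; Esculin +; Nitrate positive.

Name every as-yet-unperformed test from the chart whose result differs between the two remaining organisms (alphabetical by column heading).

Spores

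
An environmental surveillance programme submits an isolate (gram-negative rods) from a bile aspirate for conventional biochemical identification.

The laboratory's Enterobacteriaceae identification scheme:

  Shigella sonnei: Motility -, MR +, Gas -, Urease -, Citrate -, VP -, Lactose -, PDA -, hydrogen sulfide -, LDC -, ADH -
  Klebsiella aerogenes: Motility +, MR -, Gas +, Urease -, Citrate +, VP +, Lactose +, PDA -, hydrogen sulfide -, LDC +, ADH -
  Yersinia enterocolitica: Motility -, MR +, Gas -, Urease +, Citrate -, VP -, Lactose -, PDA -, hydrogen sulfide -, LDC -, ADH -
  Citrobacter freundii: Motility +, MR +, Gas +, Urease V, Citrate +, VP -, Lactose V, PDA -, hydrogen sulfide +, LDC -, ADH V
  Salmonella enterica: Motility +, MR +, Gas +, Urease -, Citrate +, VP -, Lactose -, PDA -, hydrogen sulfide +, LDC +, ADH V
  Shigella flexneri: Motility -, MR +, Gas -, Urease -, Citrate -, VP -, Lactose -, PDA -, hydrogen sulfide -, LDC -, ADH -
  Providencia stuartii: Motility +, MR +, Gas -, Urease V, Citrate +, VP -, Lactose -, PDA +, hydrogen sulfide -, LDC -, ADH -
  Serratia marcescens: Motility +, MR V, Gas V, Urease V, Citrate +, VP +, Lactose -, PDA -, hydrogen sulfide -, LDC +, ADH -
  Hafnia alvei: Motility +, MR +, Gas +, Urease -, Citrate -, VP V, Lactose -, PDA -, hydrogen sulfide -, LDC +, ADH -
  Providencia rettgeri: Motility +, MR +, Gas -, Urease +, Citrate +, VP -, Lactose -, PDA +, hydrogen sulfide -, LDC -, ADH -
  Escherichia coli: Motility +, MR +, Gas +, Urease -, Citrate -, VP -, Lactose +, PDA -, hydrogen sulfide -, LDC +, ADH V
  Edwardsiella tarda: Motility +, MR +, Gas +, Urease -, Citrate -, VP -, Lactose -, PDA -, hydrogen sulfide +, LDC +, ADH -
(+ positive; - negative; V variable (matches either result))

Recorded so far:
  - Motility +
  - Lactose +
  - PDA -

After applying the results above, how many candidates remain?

Motility +: excludes Shigella sonnei, Yersinia enterocolitica, Shigella flexneri — 9 left.
Lactose +: excludes 6 organisms — 3 left.
PDA -: all 3 remaining candidates are consistent.
Still consistent: Citrobacter freundii, Escherichia coli, Klebsiella aerogenes.

3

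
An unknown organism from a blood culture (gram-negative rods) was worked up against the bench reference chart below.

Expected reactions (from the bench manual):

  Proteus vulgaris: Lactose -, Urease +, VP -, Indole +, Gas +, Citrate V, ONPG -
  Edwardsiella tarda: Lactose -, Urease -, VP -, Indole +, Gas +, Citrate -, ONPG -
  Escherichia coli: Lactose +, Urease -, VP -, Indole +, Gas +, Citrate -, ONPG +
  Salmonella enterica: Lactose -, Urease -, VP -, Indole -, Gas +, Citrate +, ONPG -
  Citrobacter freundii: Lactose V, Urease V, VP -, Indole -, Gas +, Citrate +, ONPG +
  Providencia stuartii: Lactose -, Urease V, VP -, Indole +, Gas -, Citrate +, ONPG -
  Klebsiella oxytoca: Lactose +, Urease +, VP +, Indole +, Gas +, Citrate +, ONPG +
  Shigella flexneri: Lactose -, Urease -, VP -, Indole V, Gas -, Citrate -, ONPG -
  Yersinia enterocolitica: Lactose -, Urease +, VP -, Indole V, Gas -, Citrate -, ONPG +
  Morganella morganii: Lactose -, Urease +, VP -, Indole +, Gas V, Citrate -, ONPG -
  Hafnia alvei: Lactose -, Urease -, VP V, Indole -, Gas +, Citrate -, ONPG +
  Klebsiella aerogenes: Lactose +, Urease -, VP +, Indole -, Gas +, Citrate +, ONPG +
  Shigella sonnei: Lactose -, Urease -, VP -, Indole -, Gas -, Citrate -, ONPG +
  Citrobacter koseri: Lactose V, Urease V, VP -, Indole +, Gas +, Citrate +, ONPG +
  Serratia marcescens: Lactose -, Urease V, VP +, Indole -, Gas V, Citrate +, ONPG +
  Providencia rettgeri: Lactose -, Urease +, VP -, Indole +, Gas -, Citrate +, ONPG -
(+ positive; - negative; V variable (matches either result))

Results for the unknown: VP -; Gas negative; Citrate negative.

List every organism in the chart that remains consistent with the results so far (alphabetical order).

Citrate -: excludes 8 organisms — 8 left.
Gas -: excludes Proteus vulgaris, Edwardsiella tarda, Escherichia coli, Hafnia alvei — 4 left.
VP -: all 4 remaining candidates are consistent.

Morganella morganii, Shigella flexneri, Shigella sonnei, Yersinia enterocolitica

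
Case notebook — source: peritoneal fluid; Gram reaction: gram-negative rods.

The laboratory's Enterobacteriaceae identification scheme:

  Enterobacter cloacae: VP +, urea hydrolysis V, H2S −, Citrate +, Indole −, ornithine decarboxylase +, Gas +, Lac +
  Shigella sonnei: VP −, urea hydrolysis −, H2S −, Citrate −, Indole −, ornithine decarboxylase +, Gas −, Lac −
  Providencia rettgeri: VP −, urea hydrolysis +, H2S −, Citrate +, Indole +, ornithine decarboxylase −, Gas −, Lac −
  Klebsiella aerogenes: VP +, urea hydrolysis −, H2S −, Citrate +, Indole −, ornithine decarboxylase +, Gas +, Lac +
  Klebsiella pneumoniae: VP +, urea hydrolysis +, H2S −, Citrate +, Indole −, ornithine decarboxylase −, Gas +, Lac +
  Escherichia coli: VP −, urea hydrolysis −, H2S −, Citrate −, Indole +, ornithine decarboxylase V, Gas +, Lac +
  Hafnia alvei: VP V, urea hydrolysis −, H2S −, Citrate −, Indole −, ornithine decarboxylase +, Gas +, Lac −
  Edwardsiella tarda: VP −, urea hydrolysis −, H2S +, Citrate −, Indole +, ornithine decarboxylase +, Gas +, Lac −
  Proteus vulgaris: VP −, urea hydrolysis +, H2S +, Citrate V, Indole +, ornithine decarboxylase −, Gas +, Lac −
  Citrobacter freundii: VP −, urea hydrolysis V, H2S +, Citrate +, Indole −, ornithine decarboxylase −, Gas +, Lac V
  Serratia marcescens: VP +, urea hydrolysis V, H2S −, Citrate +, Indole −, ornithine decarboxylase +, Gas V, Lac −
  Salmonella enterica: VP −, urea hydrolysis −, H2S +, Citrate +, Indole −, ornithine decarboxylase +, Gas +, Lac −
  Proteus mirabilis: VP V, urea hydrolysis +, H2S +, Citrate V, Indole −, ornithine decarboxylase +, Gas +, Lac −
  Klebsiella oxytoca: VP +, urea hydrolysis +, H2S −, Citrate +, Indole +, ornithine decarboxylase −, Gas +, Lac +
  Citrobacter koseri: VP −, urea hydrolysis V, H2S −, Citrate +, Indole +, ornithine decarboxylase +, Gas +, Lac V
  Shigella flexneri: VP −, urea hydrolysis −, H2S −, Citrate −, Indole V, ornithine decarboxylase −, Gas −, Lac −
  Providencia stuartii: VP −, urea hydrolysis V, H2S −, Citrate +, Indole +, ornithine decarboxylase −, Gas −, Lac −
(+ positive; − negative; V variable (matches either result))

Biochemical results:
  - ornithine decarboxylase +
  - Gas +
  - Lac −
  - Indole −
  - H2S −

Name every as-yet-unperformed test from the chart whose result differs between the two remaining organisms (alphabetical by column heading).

H2S −: excludes 5 organisms — 12 left.
Lac −: excludes 5 organisms — 7 left.
Indole −: excludes Providencia rettgeri, Citrobacter koseri, Providencia stuartii — 4 left.
ornithine decarboxylase +: excludes Shigella flexneri — 3 left.
Gas +: excludes Shigella sonnei — 2 left.
Two candidates remain: Hafnia alvei and Serratia marcescens.
  VP: V vs + — variable for at least one, does not separate.
  urea hydrolysis: − vs V — variable for at least one, does not separate.
  Citrate: Hafnia alvei −, Serratia marcescens + — discriminates.

Citrate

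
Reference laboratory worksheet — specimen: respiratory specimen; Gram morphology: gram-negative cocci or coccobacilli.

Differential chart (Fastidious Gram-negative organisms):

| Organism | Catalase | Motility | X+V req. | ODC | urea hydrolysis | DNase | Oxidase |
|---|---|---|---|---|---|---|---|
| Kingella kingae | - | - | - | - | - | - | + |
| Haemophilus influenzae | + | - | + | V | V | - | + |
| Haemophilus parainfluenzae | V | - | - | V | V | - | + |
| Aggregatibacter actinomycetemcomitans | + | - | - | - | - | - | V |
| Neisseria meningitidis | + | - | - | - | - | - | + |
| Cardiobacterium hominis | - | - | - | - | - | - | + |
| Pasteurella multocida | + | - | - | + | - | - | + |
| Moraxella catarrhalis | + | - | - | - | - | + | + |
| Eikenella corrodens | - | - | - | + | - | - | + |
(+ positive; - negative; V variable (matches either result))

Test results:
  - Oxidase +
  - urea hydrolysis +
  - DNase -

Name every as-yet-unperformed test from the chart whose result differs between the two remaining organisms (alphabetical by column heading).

X+V req.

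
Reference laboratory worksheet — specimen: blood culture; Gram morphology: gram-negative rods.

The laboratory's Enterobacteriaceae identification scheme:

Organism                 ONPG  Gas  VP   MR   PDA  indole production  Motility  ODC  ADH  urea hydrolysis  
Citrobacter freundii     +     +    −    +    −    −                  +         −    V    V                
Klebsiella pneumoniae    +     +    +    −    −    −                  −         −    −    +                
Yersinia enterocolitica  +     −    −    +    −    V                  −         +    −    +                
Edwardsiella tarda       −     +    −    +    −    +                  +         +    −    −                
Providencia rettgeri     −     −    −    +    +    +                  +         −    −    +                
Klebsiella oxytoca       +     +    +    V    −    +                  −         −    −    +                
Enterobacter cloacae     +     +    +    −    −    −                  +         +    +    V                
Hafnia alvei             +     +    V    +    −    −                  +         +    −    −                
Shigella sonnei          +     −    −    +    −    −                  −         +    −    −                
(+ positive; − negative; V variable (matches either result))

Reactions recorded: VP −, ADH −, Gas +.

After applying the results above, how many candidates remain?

Gas +: excludes Yersinia enterocolitica, Providencia rettgeri, Shigella sonnei — 6 left.
VP −: excludes Klebsiella pneumoniae, Klebsiella oxytoca, Enterobacter cloacae — 3 left.
ADH −: all 3 remaining candidates are consistent.
Still consistent: Citrobacter freundii, Edwardsiella tarda, Hafnia alvei.

3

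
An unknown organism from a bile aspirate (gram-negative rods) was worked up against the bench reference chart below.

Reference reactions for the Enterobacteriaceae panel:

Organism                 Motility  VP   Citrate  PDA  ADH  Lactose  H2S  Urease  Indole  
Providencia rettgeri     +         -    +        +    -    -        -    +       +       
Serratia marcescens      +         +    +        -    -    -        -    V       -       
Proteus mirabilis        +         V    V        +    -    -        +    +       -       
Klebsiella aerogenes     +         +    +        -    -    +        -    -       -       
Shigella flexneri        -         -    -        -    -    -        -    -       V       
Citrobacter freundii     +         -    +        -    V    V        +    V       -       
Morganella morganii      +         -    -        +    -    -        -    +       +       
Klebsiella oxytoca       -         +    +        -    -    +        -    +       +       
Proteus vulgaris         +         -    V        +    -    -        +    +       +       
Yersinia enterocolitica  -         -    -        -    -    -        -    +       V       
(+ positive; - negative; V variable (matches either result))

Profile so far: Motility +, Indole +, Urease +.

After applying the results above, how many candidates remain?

3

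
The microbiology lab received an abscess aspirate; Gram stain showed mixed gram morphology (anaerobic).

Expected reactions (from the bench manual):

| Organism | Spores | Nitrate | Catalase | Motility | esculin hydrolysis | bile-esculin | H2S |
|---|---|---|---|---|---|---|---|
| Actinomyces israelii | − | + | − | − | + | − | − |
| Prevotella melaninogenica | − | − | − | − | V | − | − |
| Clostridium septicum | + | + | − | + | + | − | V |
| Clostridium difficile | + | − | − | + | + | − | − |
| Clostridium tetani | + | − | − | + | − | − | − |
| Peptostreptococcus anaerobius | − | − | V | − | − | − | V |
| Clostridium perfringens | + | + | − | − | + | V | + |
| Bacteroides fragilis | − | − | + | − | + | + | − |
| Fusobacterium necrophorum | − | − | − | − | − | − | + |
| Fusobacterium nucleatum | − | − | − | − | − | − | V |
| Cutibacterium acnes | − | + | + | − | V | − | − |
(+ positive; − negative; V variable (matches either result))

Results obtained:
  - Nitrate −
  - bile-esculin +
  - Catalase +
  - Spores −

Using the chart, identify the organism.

bile-esculin +: excludes 9 organisms — 2 left.
Nitrate −: excludes Clostridium perfringens — 1 left.
Spores −: the one remaining candidate is consistent.
Catalase +: the one remaining candidate is consistent.

Bacteroides fragilis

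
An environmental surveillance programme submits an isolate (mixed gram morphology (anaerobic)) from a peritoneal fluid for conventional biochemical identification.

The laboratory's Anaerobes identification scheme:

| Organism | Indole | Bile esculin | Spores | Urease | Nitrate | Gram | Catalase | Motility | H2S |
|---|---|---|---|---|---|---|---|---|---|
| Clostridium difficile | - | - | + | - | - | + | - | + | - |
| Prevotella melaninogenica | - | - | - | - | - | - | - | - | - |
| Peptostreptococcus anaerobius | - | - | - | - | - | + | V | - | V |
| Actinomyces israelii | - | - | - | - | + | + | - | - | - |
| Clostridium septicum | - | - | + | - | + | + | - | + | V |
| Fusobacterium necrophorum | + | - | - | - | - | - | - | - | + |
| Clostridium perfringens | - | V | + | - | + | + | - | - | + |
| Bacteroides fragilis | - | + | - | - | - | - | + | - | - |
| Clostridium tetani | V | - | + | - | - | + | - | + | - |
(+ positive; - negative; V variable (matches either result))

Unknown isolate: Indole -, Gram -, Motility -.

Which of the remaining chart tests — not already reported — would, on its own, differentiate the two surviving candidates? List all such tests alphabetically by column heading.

Gram -: excludes 6 organisms — 3 left.
Motility -: all 3 remaining candidates are consistent.
Indole -: excludes Fusobacterium necrophorum — 2 left.
Two candidates remain: Bacteroides fragilis and Prevotella melaninogenica.
  Bile esculin: Bacteroides fragilis +, Prevotella melaninogenica - — discriminates.
  Spores: - vs - — same for both, does not separate.
  Urease: - vs - — same for both, does not separate.
  Nitrate: - vs - — same for both, does not separate.
  Catalase: Bacteroides fragilis +, Prevotella melaninogenica - — discriminates.
  H2S: - vs - — same for both, does not separate.

Bile esculin, Catalase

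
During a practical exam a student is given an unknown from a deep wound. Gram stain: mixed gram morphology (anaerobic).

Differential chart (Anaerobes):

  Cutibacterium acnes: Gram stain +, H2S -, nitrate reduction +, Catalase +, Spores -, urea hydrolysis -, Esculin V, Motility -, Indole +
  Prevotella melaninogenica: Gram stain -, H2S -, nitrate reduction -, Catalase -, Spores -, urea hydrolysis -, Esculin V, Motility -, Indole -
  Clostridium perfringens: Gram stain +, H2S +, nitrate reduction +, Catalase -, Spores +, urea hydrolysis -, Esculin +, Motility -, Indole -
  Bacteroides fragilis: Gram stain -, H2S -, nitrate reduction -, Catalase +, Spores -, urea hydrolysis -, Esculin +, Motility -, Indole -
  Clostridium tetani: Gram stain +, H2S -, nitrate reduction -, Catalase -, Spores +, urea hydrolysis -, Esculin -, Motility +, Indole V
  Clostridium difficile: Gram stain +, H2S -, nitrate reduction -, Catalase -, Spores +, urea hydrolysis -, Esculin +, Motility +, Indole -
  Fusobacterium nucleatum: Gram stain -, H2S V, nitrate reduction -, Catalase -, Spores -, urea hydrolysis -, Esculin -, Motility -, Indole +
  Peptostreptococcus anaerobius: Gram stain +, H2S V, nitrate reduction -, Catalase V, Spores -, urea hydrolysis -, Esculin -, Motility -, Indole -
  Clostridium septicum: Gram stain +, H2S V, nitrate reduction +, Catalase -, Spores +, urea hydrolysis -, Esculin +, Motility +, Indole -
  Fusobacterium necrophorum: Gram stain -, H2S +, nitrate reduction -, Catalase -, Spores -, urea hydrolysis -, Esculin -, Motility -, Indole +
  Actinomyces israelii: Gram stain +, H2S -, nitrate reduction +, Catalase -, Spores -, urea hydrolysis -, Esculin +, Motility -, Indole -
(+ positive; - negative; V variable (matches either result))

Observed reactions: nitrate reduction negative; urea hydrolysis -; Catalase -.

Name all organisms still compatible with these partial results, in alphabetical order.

Clostridium difficile, Clostridium tetani, Fusobacterium necrophorum, Fusobacterium nucleatum, Peptostreptococcus anaerobius, Prevotella melaninogenica

urea hydrolysis -: all 11 remaining candidates are consistent.
nitrate reduction -: excludes Cutibacterium acnes, Clostridium perfringens, Clostridium septicum, Actinomyces israelii — 7 left.
Catalase -: excludes Bacteroides fragilis — 6 left.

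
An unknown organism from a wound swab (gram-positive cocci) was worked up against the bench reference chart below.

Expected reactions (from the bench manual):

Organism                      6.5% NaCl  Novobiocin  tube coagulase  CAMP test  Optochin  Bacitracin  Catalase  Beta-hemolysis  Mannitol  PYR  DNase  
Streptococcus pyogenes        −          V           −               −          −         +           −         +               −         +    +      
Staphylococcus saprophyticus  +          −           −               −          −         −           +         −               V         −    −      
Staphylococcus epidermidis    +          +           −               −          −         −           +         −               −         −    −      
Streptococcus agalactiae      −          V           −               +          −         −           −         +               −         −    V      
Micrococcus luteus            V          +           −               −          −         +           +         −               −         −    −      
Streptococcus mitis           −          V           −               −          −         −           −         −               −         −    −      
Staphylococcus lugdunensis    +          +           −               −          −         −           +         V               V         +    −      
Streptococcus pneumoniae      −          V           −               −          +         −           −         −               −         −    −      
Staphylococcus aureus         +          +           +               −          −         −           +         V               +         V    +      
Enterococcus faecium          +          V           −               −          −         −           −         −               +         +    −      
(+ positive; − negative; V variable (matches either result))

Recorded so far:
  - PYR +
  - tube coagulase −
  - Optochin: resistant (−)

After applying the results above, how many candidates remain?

Optochin −: excludes Streptococcus pneumoniae — 9 left.
PYR +: excludes 5 organisms — 4 left.
tube coagulase −: excludes Staphylococcus aureus — 3 left.
Still consistent: Enterococcus faecium, Staphylococcus lugdunensis, Streptococcus pyogenes.

3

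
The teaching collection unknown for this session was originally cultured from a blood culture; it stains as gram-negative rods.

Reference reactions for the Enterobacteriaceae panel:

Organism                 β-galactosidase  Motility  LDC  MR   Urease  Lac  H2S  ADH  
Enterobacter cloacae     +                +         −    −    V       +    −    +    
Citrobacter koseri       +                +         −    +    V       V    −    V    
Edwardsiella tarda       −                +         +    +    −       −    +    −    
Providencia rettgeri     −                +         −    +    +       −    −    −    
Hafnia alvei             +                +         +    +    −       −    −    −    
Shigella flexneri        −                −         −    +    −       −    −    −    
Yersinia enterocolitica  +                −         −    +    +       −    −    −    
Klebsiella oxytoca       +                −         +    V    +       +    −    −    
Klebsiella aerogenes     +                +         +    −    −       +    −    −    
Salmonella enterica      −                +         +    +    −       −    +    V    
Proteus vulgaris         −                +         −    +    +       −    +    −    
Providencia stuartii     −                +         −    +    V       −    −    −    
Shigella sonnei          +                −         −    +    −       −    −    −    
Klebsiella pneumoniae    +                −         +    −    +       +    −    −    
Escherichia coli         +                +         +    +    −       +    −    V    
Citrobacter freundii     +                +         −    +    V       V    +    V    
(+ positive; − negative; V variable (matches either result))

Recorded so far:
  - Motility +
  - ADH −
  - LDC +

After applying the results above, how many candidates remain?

Motility +: excludes 5 organisms — 11 left.
ADH −: excludes Enterobacter cloacae — 10 left.
LDC +: excludes 5 organisms — 5 left.
Still consistent: Edwardsiella tarda, Escherichia coli, Hafnia alvei, Klebsiella aerogenes, Salmonella enterica.

5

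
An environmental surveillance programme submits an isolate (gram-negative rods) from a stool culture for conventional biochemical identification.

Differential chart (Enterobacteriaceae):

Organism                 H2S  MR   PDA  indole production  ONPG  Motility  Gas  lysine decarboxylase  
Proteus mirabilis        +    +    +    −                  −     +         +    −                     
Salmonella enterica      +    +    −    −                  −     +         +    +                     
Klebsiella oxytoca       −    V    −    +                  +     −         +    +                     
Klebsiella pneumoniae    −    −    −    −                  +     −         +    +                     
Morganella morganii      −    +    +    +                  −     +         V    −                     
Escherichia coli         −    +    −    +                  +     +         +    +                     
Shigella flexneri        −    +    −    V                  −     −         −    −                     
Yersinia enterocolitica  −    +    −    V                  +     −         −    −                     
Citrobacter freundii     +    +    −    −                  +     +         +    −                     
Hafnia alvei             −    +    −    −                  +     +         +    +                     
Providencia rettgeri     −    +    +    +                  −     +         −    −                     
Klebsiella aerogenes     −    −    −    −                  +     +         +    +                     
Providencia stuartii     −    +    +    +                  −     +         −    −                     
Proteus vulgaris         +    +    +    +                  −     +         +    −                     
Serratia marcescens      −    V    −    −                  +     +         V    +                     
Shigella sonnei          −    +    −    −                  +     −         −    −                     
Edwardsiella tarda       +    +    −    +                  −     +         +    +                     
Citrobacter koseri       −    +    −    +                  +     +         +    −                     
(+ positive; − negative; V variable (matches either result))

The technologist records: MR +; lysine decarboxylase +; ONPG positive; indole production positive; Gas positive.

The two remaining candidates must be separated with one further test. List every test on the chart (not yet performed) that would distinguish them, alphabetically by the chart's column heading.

indole production +: excludes 8 organisms — 10 left.
MR +: all 10 remaining candidates are consistent.
lysine decarboxylase +: excludes 7 organisms — 3 left.
Gas +: all 3 remaining candidates are consistent.
ONPG +: excludes Edwardsiella tarda — 2 left.
Two candidates remain: Escherichia coli and Klebsiella oxytoca.
  H2S: − vs − — same for both, does not separate.
  PDA: − vs − — same for both, does not separate.
  Motility: Escherichia coli +, Klebsiella oxytoca − — discriminates.

Motility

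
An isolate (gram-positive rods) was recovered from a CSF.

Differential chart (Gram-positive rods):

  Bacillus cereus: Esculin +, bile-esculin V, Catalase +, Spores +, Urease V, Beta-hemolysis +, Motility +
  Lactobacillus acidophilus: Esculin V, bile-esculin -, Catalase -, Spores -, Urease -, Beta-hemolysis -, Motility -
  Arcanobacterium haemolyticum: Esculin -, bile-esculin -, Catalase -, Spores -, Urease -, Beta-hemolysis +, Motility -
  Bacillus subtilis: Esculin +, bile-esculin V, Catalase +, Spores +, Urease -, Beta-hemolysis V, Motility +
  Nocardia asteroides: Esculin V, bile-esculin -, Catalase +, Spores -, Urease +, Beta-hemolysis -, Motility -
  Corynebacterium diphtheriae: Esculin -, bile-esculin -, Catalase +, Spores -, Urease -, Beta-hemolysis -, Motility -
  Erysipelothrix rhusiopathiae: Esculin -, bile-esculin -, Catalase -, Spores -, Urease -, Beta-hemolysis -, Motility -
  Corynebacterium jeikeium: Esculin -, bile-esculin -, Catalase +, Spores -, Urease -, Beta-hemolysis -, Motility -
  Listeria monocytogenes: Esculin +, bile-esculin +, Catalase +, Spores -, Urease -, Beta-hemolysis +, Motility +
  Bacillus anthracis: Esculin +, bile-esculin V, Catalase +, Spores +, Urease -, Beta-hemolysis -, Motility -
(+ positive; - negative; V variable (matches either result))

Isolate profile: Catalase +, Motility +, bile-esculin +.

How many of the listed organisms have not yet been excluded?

3

Catalase +: excludes Lactobacillus acidophilus, Arcanobacterium haemolyticum, Erysipelothrix rhusiopathiae — 7 left.
Motility +: excludes Nocardia asteroides, Corynebacterium diphtheriae, Corynebacterium jeikeium, Bacillus anthracis — 3 left.
bile-esculin +: all 3 remaining candidates are consistent.
Still consistent: Bacillus cereus, Bacillus subtilis, Listeria monocytogenes.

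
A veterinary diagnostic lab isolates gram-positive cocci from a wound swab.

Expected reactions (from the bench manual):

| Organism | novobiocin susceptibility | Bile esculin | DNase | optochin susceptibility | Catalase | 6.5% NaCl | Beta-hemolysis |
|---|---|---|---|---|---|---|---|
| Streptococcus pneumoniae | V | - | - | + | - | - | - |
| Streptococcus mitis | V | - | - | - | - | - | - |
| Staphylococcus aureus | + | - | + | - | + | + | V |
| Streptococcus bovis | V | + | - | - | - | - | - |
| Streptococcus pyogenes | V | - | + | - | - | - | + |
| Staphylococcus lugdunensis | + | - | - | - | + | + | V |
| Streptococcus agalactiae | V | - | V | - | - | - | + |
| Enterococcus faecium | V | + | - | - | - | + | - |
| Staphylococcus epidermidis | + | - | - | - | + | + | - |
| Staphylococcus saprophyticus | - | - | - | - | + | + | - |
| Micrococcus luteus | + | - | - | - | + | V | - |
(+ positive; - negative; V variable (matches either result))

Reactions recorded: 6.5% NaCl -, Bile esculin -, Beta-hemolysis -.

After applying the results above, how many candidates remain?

6.5% NaCl -: excludes 5 organisms — 6 left.
Bile esculin -: excludes Streptococcus bovis — 5 left.
Beta-hemolysis -: excludes Streptococcus pyogenes, Streptococcus agalactiae — 3 left.
Still consistent: Micrococcus luteus, Streptococcus mitis, Streptococcus pneumoniae.

3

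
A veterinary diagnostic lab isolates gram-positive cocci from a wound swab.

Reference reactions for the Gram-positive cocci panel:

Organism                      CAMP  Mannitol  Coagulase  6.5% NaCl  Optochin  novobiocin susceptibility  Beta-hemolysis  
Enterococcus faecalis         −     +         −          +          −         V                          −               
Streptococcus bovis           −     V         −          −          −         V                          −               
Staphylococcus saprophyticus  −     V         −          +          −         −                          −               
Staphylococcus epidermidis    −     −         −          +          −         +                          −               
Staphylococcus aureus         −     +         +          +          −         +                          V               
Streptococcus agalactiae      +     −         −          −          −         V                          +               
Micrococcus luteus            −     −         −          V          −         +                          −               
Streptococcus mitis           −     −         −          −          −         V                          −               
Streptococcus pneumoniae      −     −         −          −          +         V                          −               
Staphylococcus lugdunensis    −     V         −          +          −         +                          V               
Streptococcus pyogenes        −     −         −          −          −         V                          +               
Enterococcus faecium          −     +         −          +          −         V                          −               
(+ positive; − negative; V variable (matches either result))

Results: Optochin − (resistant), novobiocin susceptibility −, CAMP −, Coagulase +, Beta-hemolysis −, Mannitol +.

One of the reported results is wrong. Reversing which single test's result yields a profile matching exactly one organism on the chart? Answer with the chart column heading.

As reported, no row in the chart matches all 6 reactions.
Reversing CAMP → still no organism matches.
Reversing Coagulase → 4 organisms match (not unique).
Reversing Beta-hemolysis → still no organism matches.
Reversing Optochin → still no organism matches.
Reversing Mannitol → still no organism matches.
Reversing novobiocin susceptibility (to +) → unique match: Staphylococcus aureus.

novobiocin susceptibility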